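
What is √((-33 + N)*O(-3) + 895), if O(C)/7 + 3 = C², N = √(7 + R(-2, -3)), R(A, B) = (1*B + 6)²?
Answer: I*√323 ≈ 17.972*I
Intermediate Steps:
R(A, B) = (6 + B)² (R(A, B) = (B + 6)² = (6 + B)²)
N = 4 (N = √(7 + (6 - 3)²) = √(7 + 3²) = √(7 + 9) = √16 = 4)
O(C) = -21 + 7*C²
√((-33 + N)*O(-3) + 895) = √((-33 + 4)*(-21 + 7*(-3)²) + 895) = √(-29*(-21 + 7*9) + 895) = √(-29*(-21 + 63) + 895) = √(-29*42 + 895) = √(-1218 + 895) = √(-323) = I*√323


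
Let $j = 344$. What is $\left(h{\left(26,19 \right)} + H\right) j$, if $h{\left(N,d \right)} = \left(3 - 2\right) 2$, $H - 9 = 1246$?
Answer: $432408$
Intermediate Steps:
$H = 1255$ ($H = 9 + 1246 = 1255$)
$h{\left(N,d \right)} = 2$ ($h{\left(N,d \right)} = 1 \cdot 2 = 2$)
$\left(h{\left(26,19 \right)} + H\right) j = \left(2 + 1255\right) 344 = 1257 \cdot 344 = 432408$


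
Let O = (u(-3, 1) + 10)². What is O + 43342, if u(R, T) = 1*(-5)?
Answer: 43367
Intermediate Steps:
u(R, T) = -5
O = 25 (O = (-5 + 10)² = 5² = 25)
O + 43342 = 25 + 43342 = 43367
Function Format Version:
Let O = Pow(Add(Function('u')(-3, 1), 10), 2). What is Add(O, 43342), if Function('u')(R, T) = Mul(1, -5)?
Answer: 43367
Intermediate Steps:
Function('u')(R, T) = -5
O = 25 (O = Pow(Add(-5, 10), 2) = Pow(5, 2) = 25)
Add(O, 43342) = Add(25, 43342) = 43367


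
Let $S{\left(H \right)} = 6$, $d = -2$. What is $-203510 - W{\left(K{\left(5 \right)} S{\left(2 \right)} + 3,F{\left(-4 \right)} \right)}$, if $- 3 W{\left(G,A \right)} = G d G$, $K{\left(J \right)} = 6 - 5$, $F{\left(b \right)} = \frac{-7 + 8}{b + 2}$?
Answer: $-203564$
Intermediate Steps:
$F{\left(b \right)} = \frac{1}{2 + b}$ ($F{\left(b \right)} = 1 \frac{1}{2 + b} = \frac{1}{2 + b}$)
$K{\left(J \right)} = 1$ ($K{\left(J \right)} = 6 - 5 = 1$)
$W{\left(G,A \right)} = \frac{2 G^{2}}{3}$ ($W{\left(G,A \right)} = - \frac{G \left(-2\right) G}{3} = - \frac{- 2 G G}{3} = - \frac{\left(-2\right) G^{2}}{3} = \frac{2 G^{2}}{3}$)
$-203510 - W{\left(K{\left(5 \right)} S{\left(2 \right)} + 3,F{\left(-4 \right)} \right)} = -203510 - \frac{2 \left(1 \cdot 6 + 3\right)^{2}}{3} = -203510 - \frac{2 \left(6 + 3\right)^{2}}{3} = -203510 - \frac{2 \cdot 9^{2}}{3} = -203510 - \frac{2}{3} \cdot 81 = -203510 - 54 = -203564$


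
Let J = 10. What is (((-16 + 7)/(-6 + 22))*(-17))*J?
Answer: 765/8 ≈ 95.625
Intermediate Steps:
(((-16 + 7)/(-6 + 22))*(-17))*J = (((-16 + 7)/(-6 + 22))*(-17))*10 = (-9/16*(-17))*10 = (-9*1/16*(-17))*10 = -9/16*(-17)*10 = (153/16)*10 = 765/8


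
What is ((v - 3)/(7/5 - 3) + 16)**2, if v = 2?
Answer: 17689/64 ≈ 276.39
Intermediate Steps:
((v - 3)/(7/5 - 3) + 16)**2 = ((2 - 3)/(7/5 - 3) + 16)**2 = (-1/(7*(1/5) - 3) + 16)**2 = (-1/(7/5 - 3) + 16)**2 = (-1/(-8/5) + 16)**2 = (-1*(-5/8) + 16)**2 = (5/8 + 16)**2 = (133/8)**2 = 17689/64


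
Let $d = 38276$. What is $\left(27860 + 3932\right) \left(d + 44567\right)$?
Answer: $2633744656$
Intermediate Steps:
$\left(27860 + 3932\right) \left(d + 44567\right) = \left(27860 + 3932\right) \left(38276 + 44567\right) = 31792 \cdot 82843 = 2633744656$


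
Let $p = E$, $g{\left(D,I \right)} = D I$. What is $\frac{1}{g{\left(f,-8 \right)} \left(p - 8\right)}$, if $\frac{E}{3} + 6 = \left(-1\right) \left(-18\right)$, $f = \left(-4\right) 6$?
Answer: $\frac{1}{5376} \approx 0.00018601$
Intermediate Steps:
$f = -24$
$E = 36$ ($E = -18 + 3 \left(\left(-1\right) \left(-18\right)\right) = -18 + 3 \cdot 18 = -18 + 54 = 36$)
$p = 36$
$\frac{1}{g{\left(f,-8 \right)} \left(p - 8\right)} = \frac{1}{\left(-24\right) \left(-8\right) \left(36 - 8\right)} = \frac{1}{192 \cdot 28} = \frac{1}{5376}$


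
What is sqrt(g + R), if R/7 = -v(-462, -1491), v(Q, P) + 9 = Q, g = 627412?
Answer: sqrt(630709) ≈ 794.17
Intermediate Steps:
v(Q, P) = -9 + Q
R = 3297 (R = 7*(-(-9 - 462)) = 7*(-1*(-471)) = 7*471 = 3297)
sqrt(g + R) = sqrt(627412 + 3297) = sqrt(630709)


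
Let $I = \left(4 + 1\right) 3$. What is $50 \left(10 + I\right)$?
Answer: $1250$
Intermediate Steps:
$I = 15$ ($I = 5 \cdot 3 = 15$)
$50 \left(10 + I\right) = 50 \left(10 + 15\right) = 50 \cdot 25 = 1250$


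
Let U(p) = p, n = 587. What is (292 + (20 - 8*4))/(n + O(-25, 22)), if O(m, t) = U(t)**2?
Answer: 40/153 ≈ 0.26144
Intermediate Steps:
O(m, t) = t**2
(292 + (20 - 8*4))/(n + O(-25, 22)) = (292 + (20 - 8*4))/(587 + 22**2) = (292 + (20 - 32))/(587 + 484) = (292 - 12)/1071 = 280*(1/1071) = 40/153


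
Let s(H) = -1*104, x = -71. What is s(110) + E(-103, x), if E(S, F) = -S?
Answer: -1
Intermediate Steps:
s(H) = -104
s(110) + E(-103, x) = -104 - 1*(-103) = -104 + 103 = -1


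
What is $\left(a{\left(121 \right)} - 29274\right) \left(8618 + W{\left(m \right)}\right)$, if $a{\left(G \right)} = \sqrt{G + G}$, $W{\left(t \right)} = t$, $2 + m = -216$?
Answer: $-245901600 + 92400 \sqrt{2} \approx -2.4577 \cdot 10^{8}$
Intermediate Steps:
$m = -218$ ($m = -2 - 216 = -218$)
$a{\left(G \right)} = \sqrt{2} \sqrt{G}$ ($a{\left(G \right)} = \sqrt{2 G} = \sqrt{2} \sqrt{G}$)
$\left(a{\left(121 \right)} - 29274\right) \left(8618 + W{\left(m \right)}\right) = \left(\sqrt{2} \sqrt{121} - 29274\right) \left(8618 - 218\right) = \left(\sqrt{2} \cdot 11 - 29274\right) 8400 = \left(11 \sqrt{2} - 29274\right) 8400 = \left(-29274 + 11 \sqrt{2}\right) 8400 = -245901600 + 92400 \sqrt{2}$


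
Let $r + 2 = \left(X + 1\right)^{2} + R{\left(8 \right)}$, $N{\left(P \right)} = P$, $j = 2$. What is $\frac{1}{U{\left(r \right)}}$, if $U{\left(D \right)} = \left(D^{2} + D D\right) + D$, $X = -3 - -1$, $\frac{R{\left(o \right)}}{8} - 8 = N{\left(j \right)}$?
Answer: $\frac{1}{12561} \approx 7.9612 \cdot 10^{-5}$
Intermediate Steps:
$R{\left(o \right)} = 80$ ($R{\left(o \right)} = 64 + 8 \cdot 2 = 64 + 16 = 80$)
$X = -2$ ($X = -3 + 1 = -2$)
$r = 79$ ($r = -2 + \left(\left(-2 + 1\right)^{2} + 80\right) = -2 + \left(\left(-1\right)^{2} + 80\right) = -2 + \left(1 + 80\right) = -2 + 81 = 79$)
$U{\left(D \right)} = D + 2 D^{2}$ ($U{\left(D \right)} = \left(D^{2} + D^{2}\right) + D = 2 D^{2} + D = D + 2 D^{2}$)
$\frac{1}{U{\left(r \right)}} = \frac{1}{79 \left(1 + 2 \cdot 79\right)} = \frac{1}{79 \left(1 + 158\right)} = \frac{1}{79 \cdot 159} = \frac{1}{12561}$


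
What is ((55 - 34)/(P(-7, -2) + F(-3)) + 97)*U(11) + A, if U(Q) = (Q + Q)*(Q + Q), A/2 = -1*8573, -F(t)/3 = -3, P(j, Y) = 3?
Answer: 30649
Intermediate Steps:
F(t) = 9 (F(t) = -3*(-3) = 9)
A = -17146 (A = 2*(-1*8573) = 2*(-8573) = -17146)
U(Q) = 4*Q² (U(Q) = (2*Q)*(2*Q) = 4*Q²)
((55 - 34)/(P(-7, -2) + F(-3)) + 97)*U(11) + A = ((55 - 34)/(3 + 9) + 97)*(4*11²) - 17146 = (21/12 + 97)*(4*121) - 17146 = (21*(1/12) + 97)*484 - 17146 = (7/4 + 97)*484 - 17146 = (395/4)*484 - 17146 = 47795 - 17146 = 30649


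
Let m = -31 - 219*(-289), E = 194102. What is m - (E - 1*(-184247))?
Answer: -315089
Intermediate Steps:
m = 63260 (m = -31 + 63291 = 63260)
m - (E - 1*(-184247)) = 63260 - (194102 - 1*(-184247)) = 63260 - (194102 + 184247) = 63260 - 1*378349 = 63260 - 378349 = -315089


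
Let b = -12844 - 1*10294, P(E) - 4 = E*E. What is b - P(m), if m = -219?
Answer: -71103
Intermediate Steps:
P(E) = 4 + E² (P(E) = 4 + E*E = 4 + E²)
b = -23138 (b = -12844 - 10294 = -23138)
b - P(m) = -23138 - (4 + (-219)²) = -23138 - (4 + 47961) = -23138 - 1*47965 = -23138 - 47965 = -71103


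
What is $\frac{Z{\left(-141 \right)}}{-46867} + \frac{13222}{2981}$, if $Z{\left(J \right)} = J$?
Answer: $\frac{56372345}{12700957} \approx 4.4384$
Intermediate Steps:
$\frac{Z{\left(-141 \right)}}{-46867} + \frac{13222}{2981} = - \frac{141}{-46867} + \frac{13222}{2981} = \left(-141\right) \left(- \frac{1}{46867}\right) + 13222 \cdot \frac{1}{2981} = \frac{141}{46867} + \frac{1202}{271} = \frac{56372345}{12700957}$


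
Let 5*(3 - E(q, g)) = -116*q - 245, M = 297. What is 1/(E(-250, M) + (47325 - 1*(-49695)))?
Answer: 1/91272 ≈ 1.0956e-5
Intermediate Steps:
E(q, g) = 52 + 116*q/5 (E(q, g) = 3 - (-116*q - 245)/5 = 3 - (-245 - 116*q)/5 = 3 + (49 + 116*q/5) = 52 + 116*q/5)
1/(E(-250, M) + (47325 - 1*(-49695))) = 1/((52 + (116/5)*(-250)) + (47325 - 1*(-49695))) = 1/((52 - 5800) + (47325 + 49695)) = 1/(-5748 + 97020) = 1/91272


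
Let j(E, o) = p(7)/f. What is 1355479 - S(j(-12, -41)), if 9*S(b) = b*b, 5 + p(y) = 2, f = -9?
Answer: 109793798/81 ≈ 1.3555e+6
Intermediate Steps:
p(y) = -3 (p(y) = -5 + 2 = -3)
j(E, o) = 1/3 (j(E, o) = -3/(-9) = -3*(-1/9) = 1/3)
S(b) = b**2/9 (S(b) = (b*b)/9 = b**2/9)
1355479 - S(j(-12, -41)) = 1355479 - (1/3)**2/9 = 1355479 - 1/(9*9) = 1355479 - 1*1/81 = 1355479 - 1/81 = 109793798/81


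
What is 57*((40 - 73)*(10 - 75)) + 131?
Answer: 122396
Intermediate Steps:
57*((40 - 73)*(10 - 75)) + 131 = 57*(-33*(-65)) + 131 = 57*2145 + 131 = 122265 + 131 = 122396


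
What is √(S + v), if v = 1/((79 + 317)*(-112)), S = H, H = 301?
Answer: √1027946227/1848 ≈ 17.349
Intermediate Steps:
S = 301
v = -1/44352 (v = 1/(396*(-112)) = 1/(-44352) = -1/44352 ≈ -2.2547e-5)
√(S + v) = √(301 - 1/44352) = √(13349951/44352) = √1027946227/1848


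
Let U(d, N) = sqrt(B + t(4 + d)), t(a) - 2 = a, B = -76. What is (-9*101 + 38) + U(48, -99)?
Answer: -871 + I*sqrt(22) ≈ -871.0 + 4.6904*I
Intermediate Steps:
t(a) = 2 + a
U(d, N) = sqrt(-70 + d) (U(d, N) = sqrt(-76 + (2 + (4 + d))) = sqrt(-76 + (6 + d)) = sqrt(-70 + d))
(-9*101 + 38) + U(48, -99) = (-9*101 + 38) + sqrt(-70 + 48) = (-909 + 38) + sqrt(-22) = -871 + I*sqrt(22)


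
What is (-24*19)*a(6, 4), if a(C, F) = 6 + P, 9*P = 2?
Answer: -8512/3 ≈ -2837.3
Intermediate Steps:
P = 2/9 (P = (⅑)*2 = 2/9 ≈ 0.22222)
a(C, F) = 56/9 (a(C, F) = 6 + 2/9 = 56/9)
(-24*19)*a(6, 4) = -24*19*(56/9) = -456*56/9 = -8512/3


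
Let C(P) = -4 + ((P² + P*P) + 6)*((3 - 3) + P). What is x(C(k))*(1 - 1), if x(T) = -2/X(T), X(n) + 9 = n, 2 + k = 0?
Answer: 0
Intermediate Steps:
k = -2 (k = -2 + 0 = -2)
X(n) = -9 + n
C(P) = -4 + P*(6 + 2*P²) (C(P) = -4 + ((P² + P²) + 6)*(0 + P) = -4 + (2*P² + 6)*P = -4 + (6 + 2*P²)*P = -4 + P*(6 + 2*P²))
x(T) = -2/(-9 + T)
x(C(k))*(1 - 1) = (-2/(-9 + (-4 + 2*(-2)³ + 6*(-2))))*(1 - 1) = -2/(-9 + (-4 + 2*(-8) - 12))*0 = -2/(-9 + (-4 - 16 - 12))*0 = -2/(-9 - 32)*0 = -2/(-41)*0 = -2*(-1/41)*0 = (2/41)*0 = 0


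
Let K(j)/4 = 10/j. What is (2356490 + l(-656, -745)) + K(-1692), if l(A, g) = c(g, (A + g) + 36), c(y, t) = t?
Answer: 996217865/423 ≈ 2.3551e+6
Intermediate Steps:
l(A, g) = 36 + A + g (l(A, g) = (A + g) + 36 = 36 + A + g)
K(j) = 40/j (K(j) = 4*(10/j) = 40/j)
(2356490 + l(-656, -745)) + K(-1692) = (2356490 + (36 - 656 - 745)) + 40/(-1692) = (2356490 - 1365) + 40*(-1/1692) = 2355125 - 10/423 = 996217865/423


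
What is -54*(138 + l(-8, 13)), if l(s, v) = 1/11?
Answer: -82026/11 ≈ -7456.9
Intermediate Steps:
l(s, v) = 1/11
-54*(138 + l(-8, 13)) = -54*(138 + 1/11) = -54*1519/11 = -82026/11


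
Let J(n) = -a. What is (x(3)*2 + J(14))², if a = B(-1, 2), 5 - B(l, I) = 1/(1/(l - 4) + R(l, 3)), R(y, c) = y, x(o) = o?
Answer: 1/36 ≈ 0.027778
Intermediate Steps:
B(l, I) = 5 - 1/(l + 1/(-4 + l)) (B(l, I) = 5 - 1/(1/(l - 4) + l) = 5 - 1/(1/(-4 + l) + l) = 5 - 1/(l + 1/(-4 + l)))
a = 35/6 (a = (9 - 21*(-1) + 5*(-1)²)/(1 + (-1)² - 4*(-1)) = (9 + 21 + 5*1)/(1 + 1 + 4) = (9 + 21 + 5)/6 = (⅙)*35 = 35/6 ≈ 5.8333)
J(n) = -35/6 (J(n) = -1*35/6 = -35/6)
(x(3)*2 + J(14))² = (3*2 - 35/6)² = (6 - 35/6)² = (⅙)² = 1/36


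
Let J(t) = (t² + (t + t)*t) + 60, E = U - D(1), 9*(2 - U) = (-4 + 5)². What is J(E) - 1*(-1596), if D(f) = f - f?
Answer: 45001/27 ≈ 1666.7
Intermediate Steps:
U = 17/9 (U = 2 - (-4 + 5)²/9 = 2 - ⅑*1² = 2 - ⅑*1 = 2 - ⅑ = 17/9 ≈ 1.8889)
D(f) = 0
E = 17/9 (E = 17/9 - 1*0 = 17/9 + 0 = 17/9 ≈ 1.8889)
J(t) = 60 + 3*t² (J(t) = (t² + (2*t)*t) + 60 = (t² + 2*t²) + 60 = 3*t² + 60 = 60 + 3*t²)
J(E) - 1*(-1596) = (60 + 3*(17/9)²) - 1*(-1596) = (60 + 3*(289/81)) + 1596 = (60 + 289/27) + 1596 = 1909/27 + 1596 = 45001/27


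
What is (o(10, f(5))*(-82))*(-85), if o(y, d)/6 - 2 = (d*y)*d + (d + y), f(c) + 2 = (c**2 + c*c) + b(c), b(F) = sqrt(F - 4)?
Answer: 1006649220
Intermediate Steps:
b(F) = sqrt(-4 + F)
f(c) = -2 + sqrt(-4 + c) + 2*c**2 (f(c) = -2 + ((c**2 + c*c) + sqrt(-4 + c)) = -2 + ((c**2 + c**2) + sqrt(-4 + c)) = -2 + (2*c**2 + sqrt(-4 + c)) = -2 + (sqrt(-4 + c) + 2*c**2) = -2 + sqrt(-4 + c) + 2*c**2)
o(y, d) = 12 + 6*d + 6*y + 6*y*d**2 (o(y, d) = 12 + 6*((d*y)*d + (d + y)) = 12 + 6*(y*d**2 + (d + y)) = 12 + 6*(d + y + y*d**2) = 12 + (6*d + 6*y + 6*y*d**2) = 12 + 6*d + 6*y + 6*y*d**2)
(o(10, f(5))*(-82))*(-85) = ((12 + 6*(-2 + sqrt(-4 + 5) + 2*5**2) + 6*10 + 6*10*(-2 + sqrt(-4 + 5) + 2*5**2)**2)*(-82))*(-85) = ((12 + 6*(-2 + sqrt(1) + 2*25) + 60 + 6*10*(-2 + sqrt(1) + 2*25)**2)*(-82))*(-85) = ((12 + 6*(-2 + 1 + 50) + 60 + 6*10*(-2 + 1 + 50)**2)*(-82))*(-85) = ((12 + 6*49 + 60 + 6*10*49**2)*(-82))*(-85) = ((12 + 294 + 60 + 6*10*2401)*(-82))*(-85) = ((12 + 294 + 60 + 144060)*(-82))*(-85) = (144426*(-82))*(-85) = -11842932*(-85) = 1006649220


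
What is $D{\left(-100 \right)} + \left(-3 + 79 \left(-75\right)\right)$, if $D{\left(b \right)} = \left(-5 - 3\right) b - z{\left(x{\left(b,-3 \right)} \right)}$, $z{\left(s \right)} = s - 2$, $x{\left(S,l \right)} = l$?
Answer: $-5123$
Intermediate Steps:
$z{\left(s \right)} = -2 + s$
$D{\left(b \right)} = 5 - 8 b$ ($D{\left(b \right)} = \left(-5 - 3\right) b - \left(-2 - 3\right) = - 8 b - -5 = - 8 b + 5 = 5 - 8 b$)
$D{\left(-100 \right)} + \left(-3 + 79 \left(-75\right)\right) = \left(5 - -800\right) + \left(-3 + 79 \left(-75\right)\right) = \left(5 + 800\right) - 5928 = 805 - 5928 = -5123$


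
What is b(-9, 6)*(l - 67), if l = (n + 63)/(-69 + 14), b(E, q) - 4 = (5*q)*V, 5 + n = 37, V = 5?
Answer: -10584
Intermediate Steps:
n = 32 (n = -5 + 37 = 32)
b(E, q) = 4 + 25*q (b(E, q) = 4 + (5*q)*5 = 4 + 25*q)
l = -19/11 (l = (32 + 63)/(-69 + 14) = 95/(-55) = 95*(-1/55) = -19/11 ≈ -1.7273)
b(-9, 6)*(l - 67) = (4 + 25*6)*(-19/11 - 67) = (4 + 150)*(-756/11) = 154*(-756/11) = -10584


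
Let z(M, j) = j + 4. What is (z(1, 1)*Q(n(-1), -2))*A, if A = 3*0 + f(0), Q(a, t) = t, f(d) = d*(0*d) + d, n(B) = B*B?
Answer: 0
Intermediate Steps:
n(B) = B²
f(d) = d (f(d) = d*0 + d = 0 + d = d)
z(M, j) = 4 + j
A = 0 (A = 3*0 + 0 = 0 + 0 = 0)
(z(1, 1)*Q(n(-1), -2))*A = ((4 + 1)*(-2))*0 = (5*(-2))*0 = -10*0 = 0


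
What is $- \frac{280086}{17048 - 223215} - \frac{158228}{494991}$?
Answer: $\frac{15145522450}{14578687071} \approx 1.0389$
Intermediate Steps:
$- \frac{280086}{17048 - 223215} - \frac{158228}{494991} = - \frac{280086}{-206167} - \frac{22604}{70713} = \left(-280086\right) \left(- \frac{1}{206167}\right) - \frac{22604}{70713} = \frac{280086}{206167} - \frac{22604}{70713} = \frac{15145522450}{14578687071}$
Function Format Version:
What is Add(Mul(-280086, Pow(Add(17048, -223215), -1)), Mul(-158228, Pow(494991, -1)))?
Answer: Rational(15145522450, 14578687071) ≈ 1.0389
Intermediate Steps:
Add(Mul(-280086, Pow(Add(17048, -223215), -1)), Mul(-158228, Pow(494991, -1))) = Add(Mul(-280086, Pow(-206167, -1)), Mul(-158228, Rational(1, 494991))) = Add(Mul(-280086, Rational(-1, 206167)), Rational(-22604, 70713)) = Add(Rational(280086, 206167), Rational(-22604, 70713)) = Rational(15145522450, 14578687071)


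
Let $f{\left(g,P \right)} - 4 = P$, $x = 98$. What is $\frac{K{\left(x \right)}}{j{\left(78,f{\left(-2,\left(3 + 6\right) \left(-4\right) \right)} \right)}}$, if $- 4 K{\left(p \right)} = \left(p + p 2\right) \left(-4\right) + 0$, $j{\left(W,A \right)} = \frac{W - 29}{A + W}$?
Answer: $276$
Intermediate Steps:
$f{\left(g,P \right)} = 4 + P$
$j{\left(W,A \right)} = \frac{-29 + W}{A + W}$
$K{\left(p \right)} = 3 p$ ($K{\left(p \right)} = - \frac{\left(p + p 2\right) \left(-4\right) + 0}{4} = - \frac{\left(p + 2 p\right) \left(-4\right) + 0}{4} = - \frac{3 p \left(-4\right) + 0}{4} = - \frac{- 12 p + 0}{4} = - \frac{\left(-12\right) p}{4} = 3 p$)
$\frac{K{\left(x \right)}}{j{\left(78,f{\left(-2,\left(3 + 6\right) \left(-4\right) \right)} \right)}} = \frac{3 \cdot 98}{\frac{1}{\left(4 + \left(3 + 6\right) \left(-4\right)\right) + 78} \left(-29 + 78\right)} = \frac{294}{\frac{1}{\left(4 + 9 \left(-4\right)\right) + 78} \cdot 49} = \frac{294}{\frac{1}{\left(4 - 36\right) + 78} \cdot 49} = \frac{294}{\frac{1}{-32 + 78} \cdot 49} = \frac{294}{\frac{1}{46} \cdot 49} = \frac{294}{\frac{49}{46}} = 294 \cdot \frac{46}{49} = 276$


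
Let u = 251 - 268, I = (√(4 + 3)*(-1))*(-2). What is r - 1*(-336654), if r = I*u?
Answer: 336654 - 34*√7 ≈ 3.3656e+5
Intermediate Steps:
I = 2*√7 (I = (√7*(-1))*(-2) = -√7*(-2) = 2*√7 ≈ 5.2915)
u = -17
r = -34*√7 (r = (2*√7)*(-17) = -34*√7 ≈ -89.956)
r - 1*(-336654) = -34*√7 - 1*(-336654) = -34*√7 + 336654 = 336654 - 34*√7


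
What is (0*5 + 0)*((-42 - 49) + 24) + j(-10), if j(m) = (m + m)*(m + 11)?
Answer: -20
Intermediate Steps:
j(m) = 2*m*(11 + m) (j(m) = (2*m)*(11 + m) = 2*m*(11 + m))
(0*5 + 0)*((-42 - 49) + 24) + j(-10) = (0*5 + 0)*((-42 - 49) + 24) + 2*(-10)*(11 - 10) = (0 + 0)*(-91 + 24) + 2*(-10)*1 = 0*(-67) - 20 = 0 - 20 = -20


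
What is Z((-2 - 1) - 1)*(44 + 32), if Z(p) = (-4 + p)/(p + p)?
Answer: 76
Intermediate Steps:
Z(p) = (-4 + p)/(2*p) (Z(p) = (-4 + p)/((2*p)) = (-4 + p)*(1/(2*p)) = (-4 + p)/(2*p))
Z((-2 - 1) - 1)*(44 + 32) = ((-4 + ((-2 - 1) - 1))/(2*((-2 - 1) - 1)))*(44 + 32) = ((-4 + (-3 - 1))/(2*(-3 - 1)))*76 = ((½)*(-4 - 4)/(-4))*76 = ((½)*(-¼)*(-8))*76 = 1*76 = 76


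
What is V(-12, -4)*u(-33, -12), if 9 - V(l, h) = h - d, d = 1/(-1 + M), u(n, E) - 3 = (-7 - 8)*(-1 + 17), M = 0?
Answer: -2844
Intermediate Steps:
u(n, E) = -237 (u(n, E) = 3 + (-7 - 8)*(-1 + 17) = 3 - 15*16 = 3 - 240 = -237)
d = -1 (d = 1/(-1 + 0) = 1/(-1) = -1)
V(l, h) = 8 - h (V(l, h) = 9 - (h - 1*(-1)) = 9 - (h + 1) = 9 - (1 + h) = 9 + (-1 - h) = 8 - h)
V(-12, -4)*u(-33, -12) = (8 - 1*(-4))*(-237) = (8 + 4)*(-237) = 12*(-237) = -2844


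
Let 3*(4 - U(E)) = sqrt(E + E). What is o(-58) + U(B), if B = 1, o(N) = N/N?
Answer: 5 - sqrt(2)/3 ≈ 4.5286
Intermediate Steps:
o(N) = 1
U(E) = 4 - sqrt(2)*sqrt(E)/3 (U(E) = 4 - sqrt(E + E)/3 = 4 - sqrt(2)*sqrt(E)/3)
o(-58) + U(B) = 1 + (4 - sqrt(2)*sqrt(1)/3) = 1 + (4 - 1/3*sqrt(2)*1) = 1 + (4 - sqrt(2)/3) = 5 - sqrt(2)/3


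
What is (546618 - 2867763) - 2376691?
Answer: -4697836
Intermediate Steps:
(546618 - 2867763) - 2376691 = -2321145 - 2376691 = -4697836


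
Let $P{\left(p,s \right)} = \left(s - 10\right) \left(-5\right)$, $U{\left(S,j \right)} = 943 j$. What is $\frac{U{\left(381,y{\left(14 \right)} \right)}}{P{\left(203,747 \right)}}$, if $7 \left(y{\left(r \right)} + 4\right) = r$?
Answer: $\frac{1886}{3685} \approx 0.5118$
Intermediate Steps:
$y{\left(r \right)} = -4 + \frac{r}{7}$
$P{\left(p,s \right)} = 50 - 5 s$ ($P{\left(p,s \right)} = \left(-10 + s\right) \left(-5\right) = 50 - 5 s$)
$\frac{U{\left(381,y{\left(14 \right)} \right)}}{P{\left(203,747 \right)}} = \frac{943 \left(-4 + \frac{1}{7} \cdot 14\right)}{50 - 3735} = \frac{943 \left(-4 + 2\right)}{50 - 3735} = \frac{943 \left(-2\right)}{-3685} = \left(-1886\right) \left(- \frac{1}{3685}\right) = \frac{1886}{3685}$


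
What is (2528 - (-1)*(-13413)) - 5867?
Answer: -16752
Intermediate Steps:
(2528 - (-1)*(-13413)) - 5867 = (2528 - 1*13413) - 5867 = (2528 - 13413) - 5867 = -10885 - 5867 = -16752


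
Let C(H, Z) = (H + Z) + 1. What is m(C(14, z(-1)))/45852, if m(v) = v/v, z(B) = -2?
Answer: 1/45852 ≈ 2.1809e-5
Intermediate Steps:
C(H, Z) = 1 + H + Z
m(v) = 1
m(C(14, z(-1)))/45852 = 1/45852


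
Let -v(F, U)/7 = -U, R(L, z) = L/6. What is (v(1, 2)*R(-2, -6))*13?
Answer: -182/3 ≈ -60.667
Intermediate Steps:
R(L, z) = L/6 (R(L, z) = L*(1/6) = L/6)
v(F, U) = 7*U (v(F, U) = -(-7)*U = 7*U)
(v(1, 2)*R(-2, -6))*13 = ((7*2)*((1/6)*(-2)))*13 = (14*(-1/3))*13 = -14/3*13 = -182/3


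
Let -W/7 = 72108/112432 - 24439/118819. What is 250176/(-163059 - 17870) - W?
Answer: 1007256638329051/604260242535908 ≈ 1.6669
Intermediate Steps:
W = -10185130907/3339764452 (W = -7*(72108/112432 - 24439/118819) = -7*(72108*(1/112432) - 24439*1/118819) = -7*(18027/28108 - 24439/118819) = -7*1455018701/3339764452 = -10185130907/3339764452 ≈ -3.0497)
250176/(-163059 - 17870) - W = 250176/(-163059 - 17870) - 1*(-10185130907/3339764452) = 250176/(-180929) + 10185130907/3339764452 = 250176*(-1/180929) + 10185130907/3339764452 = -250176/180929 + 10185130907/3339764452 = 1007256638329051/604260242535908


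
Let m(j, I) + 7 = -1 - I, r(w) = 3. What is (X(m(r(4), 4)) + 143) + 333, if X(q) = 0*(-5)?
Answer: 476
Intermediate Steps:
m(j, I) = -8 - I (m(j, I) = -7 + (-1 - I) = -8 - I)
X(q) = 0
(X(m(r(4), 4)) + 143) + 333 = (0 + 143) + 333 = 143 + 333 = 476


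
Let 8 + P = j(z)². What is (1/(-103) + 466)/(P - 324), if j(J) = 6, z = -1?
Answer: -47997/30488 ≈ -1.5743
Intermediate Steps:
P = 28 (P = -8 + 6² = -8 + 36 = 28)
(1/(-103) + 466)/(P - 324) = (1/(-103) + 466)/(28 - 324) = (-1/103 + 466)/(-296) = (47997/103)*(-1/296) = -47997/30488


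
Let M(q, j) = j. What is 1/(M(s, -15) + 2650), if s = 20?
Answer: 1/2635 ≈ 0.00037951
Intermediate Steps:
1/(M(s, -15) + 2650) = 1/(-15 + 2650) = 1/2635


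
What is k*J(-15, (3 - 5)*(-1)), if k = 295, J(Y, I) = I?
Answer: 590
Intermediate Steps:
k*J(-15, (3 - 5)*(-1)) = 295*((3 - 5)*(-1)) = 295*(-2*(-1)) = 295*2 = 590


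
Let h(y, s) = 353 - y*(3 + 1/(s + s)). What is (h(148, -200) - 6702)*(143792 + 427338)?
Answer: -38794747719/10 ≈ -3.8795e+9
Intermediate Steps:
h(y, s) = 353 - y*(3 + 1/(2*s))
(h(148, -200) - 6702)*(143792 + 427338) = ((353 - 3*148 - ½*148/(-200)) - 6702)*(143792 + 427338) = ((353 - 444 - ½*148*(-1/200)) - 6702)*571130 = ((353 - 444 + 37/100) - 6702)*571130 = (-9063/100 - 6702)*571130 = -679263/100*571130 = -38794747719/10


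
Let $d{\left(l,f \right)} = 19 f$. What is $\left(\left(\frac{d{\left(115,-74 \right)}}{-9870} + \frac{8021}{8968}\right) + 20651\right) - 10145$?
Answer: $\frac{465010770619}{44257080} \approx 10507.0$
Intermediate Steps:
$\left(\left(\frac{d{\left(115,-74 \right)}}{-9870} + \frac{8021}{8968}\right) + 20651\right) - 10145 = \left(\left(\frac{19 \left(-74\right)}{-9870} + \frac{8021}{8968}\right) + 20651\right) - 10145 = \left(\left(\left(-1406\right) \left(- \frac{1}{9870}\right) + 8021 \cdot \frac{1}{8968}\right) + 20651\right) - 10145 = \left(\left(\frac{703}{4935} + \frac{8021}{8968}\right) + 20651\right) - 10145 = \left(\frac{45888139}{44257080} + 20651\right) - 10145 = \frac{913998847219}{44257080} - 10145 = \frac{465010770619}{44257080}$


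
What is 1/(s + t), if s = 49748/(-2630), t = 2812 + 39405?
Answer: 1315/55490481 ≈ 2.3698e-5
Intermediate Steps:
t = 42217
s = -24874/1315 (s = 49748*(-1/2630) = -24874/1315 ≈ -18.916)
1/(s + t) = 1/(-24874/1315 + 42217) = 1/(55490481/1315) = 1315/55490481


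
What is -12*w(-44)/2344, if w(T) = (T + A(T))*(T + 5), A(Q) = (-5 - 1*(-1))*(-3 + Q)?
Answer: 8424/293 ≈ 28.751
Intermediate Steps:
A(Q) = 12 - 4*Q (A(Q) = (-5 + 1)*(-3 + Q) = -4*(-3 + Q) = 12 - 4*Q)
w(T) = (5 + T)*(12 - 3*T) (w(T) = (T + (12 - 4*T))*(T + 5) = (12 - 3*T)*(5 + T) = (5 + T)*(12 - 3*T))
-12*w(-44)/2344 = -12*(60 - 3*(-44) - 3*(-44)**2)/2344 = -12*(60 + 132 - 3*1936)/2344 = -12*(60 + 132 - 5808)/2344 = -(-67392)/2344 = -12*(-702/293) = 8424/293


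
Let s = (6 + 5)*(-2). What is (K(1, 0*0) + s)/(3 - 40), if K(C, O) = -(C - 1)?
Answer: 22/37 ≈ 0.59459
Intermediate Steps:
K(C, O) = 1 - C (K(C, O) = -(-1 + C) = 1 - C)
s = -22 (s = 11*(-2) = -22)
(K(1, 0*0) + s)/(3 - 40) = ((1 - 1*1) - 22)/(3 - 40) = ((1 - 1) - 22)/(-37) = -(0 - 22)/37 = -1/37*(-22) = 22/37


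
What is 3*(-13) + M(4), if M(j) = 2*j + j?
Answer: -27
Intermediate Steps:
M(j) = 3*j
3*(-13) + M(4) = 3*(-13) + 3*4 = -39 + 12 = -27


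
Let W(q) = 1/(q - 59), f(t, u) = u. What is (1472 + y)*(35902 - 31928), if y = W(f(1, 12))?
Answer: 274933242/47 ≈ 5.8496e+6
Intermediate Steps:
W(q) = 1/(-59 + q)
y = -1/47 (y = 1/(-59 + 12) = 1/(-47) = -1/47 ≈ -0.021277)
(1472 + y)*(35902 - 31928) = (1472 - 1/47)*(35902 - 31928) = (69183/47)*3974 = 274933242/47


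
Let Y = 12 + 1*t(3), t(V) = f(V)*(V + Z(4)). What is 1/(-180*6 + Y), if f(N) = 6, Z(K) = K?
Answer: -1/1026 ≈ -0.00097466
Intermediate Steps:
t(V) = 24 + 6*V (t(V) = 6*(V + 4) = 6*(4 + V) = 24 + 6*V)
Y = 54 (Y = 12 + 1*(24 + 6*3) = 12 + 1*(24 + 18) = 12 + 1*42 = 12 + 42 = 54)
1/(-180*6 + Y) = 1/(-180*6 + 54) = 1/(-1080 + 54) = 1/(-1026) = -1/1026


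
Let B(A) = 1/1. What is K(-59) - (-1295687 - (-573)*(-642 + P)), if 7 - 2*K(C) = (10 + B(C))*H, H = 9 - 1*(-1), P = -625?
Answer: 4043253/2 ≈ 2.0216e+6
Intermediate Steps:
B(A) = 1
H = 10 (H = 9 + 1 = 10)
K(C) = -103/2 (K(C) = 7/2 - (10 + 1)*10/2 = 7/2 - 11*10/2 = 7/2 - ½*110 = 7/2 - 55 = -103/2)
K(-59) - (-1295687 - (-573)*(-642 + P)) = -103/2 - (-1295687 - (-573)*(-642 - 625)) = -103/2 - (-1295687 - (-573)*(-1267)) = -103/2 - (-1295687 - 1*725991) = -103/2 - (-1295687 - 725991) = -103/2 - 1*(-2021678) = -103/2 + 2021678 = 4043253/2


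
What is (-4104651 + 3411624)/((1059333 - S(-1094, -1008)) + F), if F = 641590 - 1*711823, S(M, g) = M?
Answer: -693027/990194 ≈ -0.69989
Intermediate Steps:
F = -70233 (F = 641590 - 711823 = -70233)
(-4104651 + 3411624)/((1059333 - S(-1094, -1008)) + F) = (-4104651 + 3411624)/((1059333 - 1*(-1094)) - 70233) = -693027/((1059333 + 1094) - 70233) = -693027/(1060427 - 70233) = -693027/990194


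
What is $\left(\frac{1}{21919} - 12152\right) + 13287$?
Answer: $\frac{24878066}{21919} \approx 1135.0$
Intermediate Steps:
$\left(\frac{1}{21919} - 12152\right) + 13287 = - \frac{266359687}{21919} + 13287 = \frac{24878066}{21919}$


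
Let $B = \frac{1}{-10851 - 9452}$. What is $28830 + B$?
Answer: $\frac{585335489}{20303} \approx 28830.0$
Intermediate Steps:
$B = - \frac{1}{20303}$ ($B = \frac{1}{-20303} = - \frac{1}{20303} \approx -4.9254 \cdot 10^{-5}$)
$28830 + B = 28830 - \frac{1}{20303} = \frac{585335489}{20303}$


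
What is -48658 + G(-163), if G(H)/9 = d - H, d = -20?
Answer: -47371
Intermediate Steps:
G(H) = -180 - 9*H (G(H) = 9*(-20 - H) = -180 - 9*H)
-48658 + G(-163) = -48658 + (-180 - 9*(-163)) = -48658 + (-180 + 1467) = -48658 + 1287 = -47371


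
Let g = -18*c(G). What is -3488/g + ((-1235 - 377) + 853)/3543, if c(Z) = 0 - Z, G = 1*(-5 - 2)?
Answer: 2043725/74403 ≈ 27.468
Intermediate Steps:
G = -7 (G = 1*(-7) = -7)
c(Z) = -Z
g = -126 (g = -(-18)*(-7) = -18*7 = -126)
-3488/g + ((-1235 - 377) + 853)/3543 = -3488/(-126) + ((-1235 - 377) + 853)/3543 = -3488*(-1/126) + (-1612 + 853)*(1/3543) = 1744/63 - 759*1/3543 = 1744/63 - 253/1181 = 2043725/74403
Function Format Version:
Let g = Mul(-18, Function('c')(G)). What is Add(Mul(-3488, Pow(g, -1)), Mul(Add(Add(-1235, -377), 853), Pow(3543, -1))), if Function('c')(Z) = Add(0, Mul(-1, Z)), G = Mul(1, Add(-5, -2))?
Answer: Rational(2043725, 74403) ≈ 27.468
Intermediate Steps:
G = -7 (G = Mul(1, -7) = -7)
Function('c')(Z) = Mul(-1, Z)
g = -126 (g = Mul(-18, Mul(-1, -7)) = Mul(-18, 7) = -126)
Add(Mul(-3488, Pow(g, -1)), Mul(Add(Add(-1235, -377), 853), Pow(3543, -1))) = Add(Mul(-3488, Pow(-126, -1)), Mul(Add(Add(-1235, -377), 853), Pow(3543, -1))) = Add(Mul(-3488, Rational(-1, 126)), Mul(Add(-1612, 853), Rational(1, 3543))) = Add(Rational(1744, 63), Mul(-759, Rational(1, 3543))) = Add(Rational(1744, 63), Rational(-253, 1181)) = Rational(2043725, 74403)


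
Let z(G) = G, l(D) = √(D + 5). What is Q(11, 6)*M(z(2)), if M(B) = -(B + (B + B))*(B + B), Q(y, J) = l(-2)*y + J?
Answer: -144 - 264*√3 ≈ -601.26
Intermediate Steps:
l(D) = √(5 + D)
Q(y, J) = J + y*√3 (Q(y, J) = √(5 - 2)*y + J = √3*y + J = y*√3 + J = J + y*√3)
M(B) = -6*B² (M(B) = -(B + 2*B)*2*B = -3*B*2*B = -6*B²)
Q(11, 6)*M(z(2)) = (6 + 11*√3)*(-6*2²) = (6 + 11*√3)*(-6*4) = (6 + 11*√3)*(-24) = -144 - 264*√3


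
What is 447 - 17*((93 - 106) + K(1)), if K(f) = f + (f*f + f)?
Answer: 617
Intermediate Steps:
K(f) = f² + 2*f (K(f) = f + (f² + f) = f + (f + f²) = f² + 2*f)
447 - 17*((93 - 106) + K(1)) = 447 - 17*((93 - 106) + 1*(2 + 1)) = 447 - 17*(-13 + 1*3) = 447 - 17*(-13 + 3) = 447 - 17*(-10) = 447 + 170 = 617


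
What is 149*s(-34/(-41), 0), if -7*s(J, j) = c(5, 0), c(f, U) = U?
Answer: 0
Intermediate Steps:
s(J, j) = 0 (s(J, j) = -⅐*0 = 0)
149*s(-34/(-41), 0) = 149*0 = 0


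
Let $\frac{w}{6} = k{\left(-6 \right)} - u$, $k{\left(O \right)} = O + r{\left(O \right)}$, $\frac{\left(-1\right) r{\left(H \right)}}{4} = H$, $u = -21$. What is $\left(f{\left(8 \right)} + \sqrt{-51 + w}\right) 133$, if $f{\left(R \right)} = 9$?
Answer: $1197 + 133 \sqrt{183} \approx 2996.2$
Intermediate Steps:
$r{\left(H \right)} = - 4 H$
$k{\left(O \right)} = - 3 O$ ($k{\left(O \right)} = O - 4 O = - 3 O$)
$w = 234$ ($w = 6 \left(\left(-3\right) \left(-6\right) - -21\right) = 6 \left(18 + 21\right) = 6 \cdot 39 = 234$)
$\left(f{\left(8 \right)} + \sqrt{-51 + w}\right) 133 = \left(9 + \sqrt{-51 + 234}\right) 133 = \left(9 + \sqrt{183}\right) 133 = 1197 + 133 \sqrt{183}$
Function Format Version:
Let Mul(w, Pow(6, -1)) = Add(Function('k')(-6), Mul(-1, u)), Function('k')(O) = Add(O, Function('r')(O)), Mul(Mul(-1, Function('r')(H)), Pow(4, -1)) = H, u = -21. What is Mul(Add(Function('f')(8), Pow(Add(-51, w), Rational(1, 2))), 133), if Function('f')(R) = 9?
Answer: Add(1197, Mul(133, Pow(183, Rational(1, 2)))) ≈ 2996.2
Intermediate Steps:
Function('r')(H) = Mul(-4, H)
Function('k')(O) = Mul(-3, O) (Function('k')(O) = Add(O, Mul(-4, O)) = Mul(-3, O))
w = 234 (w = Mul(6, Add(Mul(-3, -6), Mul(-1, -21))) = Mul(6, Add(18, 21)) = Mul(6, 39) = 234)
Mul(Add(Function('f')(8), Pow(Add(-51, w), Rational(1, 2))), 133) = Mul(Add(9, Pow(Add(-51, 234), Rational(1, 2))), 133) = Mul(Add(9, Pow(183, Rational(1, 2))), 133) = Add(1197, Mul(133, Pow(183, Rational(1, 2))))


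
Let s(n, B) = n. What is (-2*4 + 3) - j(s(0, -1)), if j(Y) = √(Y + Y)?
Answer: -5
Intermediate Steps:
j(Y) = √2*√Y (j(Y) = √(2*Y) = √2*√Y)
(-2*4 + 3) - j(s(0, -1)) = (-2*4 + 3) - √2*√0 = (-8 + 3) - √2*0 = -5 - 1*0 = -5 + 0 = -5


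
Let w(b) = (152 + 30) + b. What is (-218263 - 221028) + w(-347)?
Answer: -439456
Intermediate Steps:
w(b) = 182 + b
(-218263 - 221028) + w(-347) = (-218263 - 221028) + (182 - 347) = -439291 - 165 = -439456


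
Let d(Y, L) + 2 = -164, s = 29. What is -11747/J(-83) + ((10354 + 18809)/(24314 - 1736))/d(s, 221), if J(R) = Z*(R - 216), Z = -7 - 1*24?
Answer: -14765819001/11579910004 ≈ -1.2751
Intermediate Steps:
Z = -31 (Z = -7 - 24 = -31)
d(Y, L) = -166 (d(Y, L) = -2 - 164 = -166)
J(R) = 6696 - 31*R (J(R) = -31*(R - 216) = -31*(-216 + R) = 6696 - 31*R)
-11747/J(-83) + ((10354 + 18809)/(24314 - 1736))/d(s, 221) = -11747/(6696 - 31*(-83)) + ((10354 + 18809)/(24314 - 1736))/(-166) = -11747/(6696 + 2573) + (29163/22578)*(-1/166) = -11747/9269 + (29163*(1/22578))*(-1/166) = -11747*1/9269 + (9721/7526)*(-1/166) = -11747/9269 - 9721/1249316 = -14765819001/11579910004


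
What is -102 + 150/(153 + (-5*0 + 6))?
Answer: -5356/53 ≈ -101.06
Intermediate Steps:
-102 + 150/(153 + (-5*0 + 6)) = -102 + 150/(153 + (0 + 6)) = -102 + 150/(153 + 6) = -102 + 150/159 = -102 + 150*(1/159) = -102 + 50/53 = -5356/53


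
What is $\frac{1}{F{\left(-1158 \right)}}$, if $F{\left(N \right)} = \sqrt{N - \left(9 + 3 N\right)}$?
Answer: $\frac{\sqrt{2307}}{2307} \approx 0.02082$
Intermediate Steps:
$F{\left(N \right)} = \sqrt{-9 - 2 N}$ ($F{\left(N \right)} = \sqrt{N - \left(9 + 3 N\right)} = \sqrt{-9 - 2 N}$)
$\frac{1}{F{\left(-1158 \right)}} = \frac{1}{\sqrt{-9 - -2316}} = \frac{1}{\sqrt{-9 + 2316}} = \frac{1}{\sqrt{2307}} = \frac{\sqrt{2307}}{2307}$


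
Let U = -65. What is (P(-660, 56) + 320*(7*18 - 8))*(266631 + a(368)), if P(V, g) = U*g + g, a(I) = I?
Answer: 9124957824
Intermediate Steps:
P(V, g) = -64*g (P(V, g) = -65*g + g = -64*g)
(P(-660, 56) + 320*(7*18 - 8))*(266631 + a(368)) = (-64*56 + 320*(7*18 - 8))*(266631 + 368) = (-3584 + 320*(126 - 8))*266999 = (-3584 + 320*118)*266999 = (-3584 + 37760)*266999 = 34176*266999 = 9124957824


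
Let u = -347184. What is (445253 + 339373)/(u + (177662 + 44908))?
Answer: -130771/20769 ≈ -6.2964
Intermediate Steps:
(445253 + 339373)/(u + (177662 + 44908)) = (445253 + 339373)/(-347184 + (177662 + 44908)) = 784626/(-347184 + 222570) = 784626/(-124614) = 784626*(-1/124614) = -130771/20769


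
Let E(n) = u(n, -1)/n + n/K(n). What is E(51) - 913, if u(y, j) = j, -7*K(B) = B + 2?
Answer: -2486099/2703 ≈ -919.76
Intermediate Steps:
K(B) = -2/7 - B/7 (K(B) = -(B + 2)/7 = -(2 + B)/7 = -2/7 - B/7)
E(n) = -1/n + n/(-2/7 - n/7)
E(51) - 913 = (-2 - 1*51 - 7*51²)/(51*(2 + 51)) - 913 = (1/51)*(-2 - 51 - 7*2601)/53 - 913 = (1/51)*(1/53)*(-2 - 51 - 18207) - 913 = (1/51)*(1/53)*(-18260) - 913 = -18260/2703 - 913 = -2486099/2703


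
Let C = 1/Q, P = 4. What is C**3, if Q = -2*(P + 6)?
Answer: -1/8000 ≈ -0.00012500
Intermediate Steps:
Q = -20 (Q = -2*(4 + 6) = -2*10 = -20)
C = -1/20 (C = 1/(-20) = -1/20 ≈ -0.050000)
C**3 = (-1/20)**3 = -1/8000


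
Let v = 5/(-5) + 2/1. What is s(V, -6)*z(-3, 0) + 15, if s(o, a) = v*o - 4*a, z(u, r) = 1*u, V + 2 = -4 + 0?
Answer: -39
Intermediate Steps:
V = -6 (V = -2 + (-4 + 0) = -2 - 4 = -6)
z(u, r) = u
v = 1 (v = 5*(-1/5) + 2*1 = -1 + 2 = 1)
s(o, a) = o - 4*a (s(o, a) = 1*o - 4*a = o - 4*a)
s(V, -6)*z(-3, 0) + 15 = (-6 - 4*(-6))*(-3) + 15 = (-6 + 24)*(-3) + 15 = 18*(-3) + 15 = -54 + 15 = -39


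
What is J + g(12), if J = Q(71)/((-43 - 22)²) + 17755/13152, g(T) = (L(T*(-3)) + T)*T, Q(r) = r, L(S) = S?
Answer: -15927404933/55567200 ≈ -286.63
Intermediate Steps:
g(T) = -2*T² (g(T) = (T*(-3) + T)*T = (-3*T + T)*T = (-2*T)*T = -2*T²)
J = 75948667/55567200 (J = 71/((-43 - 22)²) + 17755/13152 = 71/((-65)²) + 17755*(1/13152) = 71/4225 + 17755/13152 = 75948667/55567200 ≈ 1.3668)
J + g(12) = 75948667/55567200 - 2*12² = 75948667/55567200 - 2*144 = 75948667/55567200 - 288 = -15927404933/55567200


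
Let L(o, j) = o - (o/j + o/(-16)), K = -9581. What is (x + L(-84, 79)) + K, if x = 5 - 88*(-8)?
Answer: -2831419/316 ≈ -8960.2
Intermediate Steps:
x = 709 (x = 5 + 704 = 709)
L(o, j) = 17*o/16 - o/j (L(o, j) = o - (o/j + o*(-1/16)) = o - (o/j - o/16) = o - (-o/16 + o/j) = o + (o/16 - o/j) = 17*o/16 - o/j)
(x + L(-84, 79)) + K = (709 + ((17/16)*(-84) - 1*(-84)/79)) - 9581 = (709 + (-357/4 - 1*(-84)*1/79)) - 9581 = (709 + (-357/4 + 84/79)) - 9581 = (709 - 27867/316) - 9581 = 196177/316 - 9581 = -2831419/316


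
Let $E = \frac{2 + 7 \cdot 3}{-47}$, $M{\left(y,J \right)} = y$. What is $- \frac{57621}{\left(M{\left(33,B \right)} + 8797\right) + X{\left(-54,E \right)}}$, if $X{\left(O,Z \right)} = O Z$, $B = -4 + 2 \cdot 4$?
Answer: $- \frac{2708187}{416252} \approx -6.5061$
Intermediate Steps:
$B = 4$ ($B = -4 + 8 = 4$)
$E = - \frac{23}{47}$ ($E = \left(2 + 21\right) \left(- \frac{1}{47}\right) = 23 \left(- \frac{1}{47}\right) = - \frac{23}{47} \approx -0.48936$)
$- \frac{57621}{\left(M{\left(33,B \right)} + 8797\right) + X{\left(-54,E \right)}} = - \frac{57621}{\left(33 + 8797\right) - - \frac{1242}{47}} = - \frac{57621}{8830 + \frac{1242}{47}} = - \frac{57621}{\frac{416252}{47}} = \left(-57621\right) \frac{47}{416252} = - \frac{2708187}{416252}$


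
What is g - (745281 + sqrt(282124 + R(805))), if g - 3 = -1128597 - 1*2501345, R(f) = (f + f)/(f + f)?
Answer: -4375220 - 5*sqrt(11285) ≈ -4.3758e+6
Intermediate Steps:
R(f) = 1 (R(f) = (2*f)/((2*f)) = (2*f)*(1/(2*f)) = 1)
g = -3629939 (g = 3 + (-1128597 - 1*2501345) = 3 + (-1128597 - 2501345) = 3 - 3629942 = -3629939)
g - (745281 + sqrt(282124 + R(805))) = -3629939 - (745281 + sqrt(282124 + 1)) = -3629939 - (745281 + sqrt(282125)) = -3629939 - (745281 + 5*sqrt(11285)) = -3629939 + (-745281 - 5*sqrt(11285)) = -4375220 - 5*sqrt(11285)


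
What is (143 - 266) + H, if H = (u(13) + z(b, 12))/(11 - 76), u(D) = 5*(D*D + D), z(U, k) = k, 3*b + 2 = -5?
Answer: -8917/65 ≈ -137.18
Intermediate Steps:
b = -7/3 (b = -⅔ + (⅓)*(-5) = -⅔ - 5/3 = -7/3 ≈ -2.3333)
u(D) = 5*D + 5*D² (u(D) = 5*(D² + D) = 5*(D + D²) = 5*D + 5*D²)
H = -922/65 (H = (5*13*(1 + 13) + 12)/(11 - 76) = (5*13*14 + 12)/(-65) = (910 + 12)*(-1/65) = 922*(-1/65) = -922/65 ≈ -14.185)
(143 - 266) + H = (143 - 266) - 922/65 = -123 - 922/65 = -8917/65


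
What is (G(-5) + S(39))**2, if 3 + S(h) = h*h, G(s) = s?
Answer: 2289169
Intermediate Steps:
S(h) = -3 + h**2 (S(h) = -3 + h*h = -3 + h**2)
(G(-5) + S(39))**2 = (-5 + (-3 + 39**2))**2 = (-5 + (-3 + 1521))**2 = (-5 + 1518)**2 = 1513**2 = 2289169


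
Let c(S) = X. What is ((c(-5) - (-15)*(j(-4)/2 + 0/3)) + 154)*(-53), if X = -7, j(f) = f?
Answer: -6201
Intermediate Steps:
c(S) = -7
((c(-5) - (-15)*(j(-4)/2 + 0/3)) + 154)*(-53) = ((-7 - (-15)*(-4/2 + 0/3)) + 154)*(-53) = ((-7 - (-15)*(-4*½ + 0*(⅓))) + 154)*(-53) = ((-7 - (-15)*(-2 + 0)) + 154)*(-53) = ((-7 - (-15)*(-2)) + 154)*(-53) = ((-7 - 1*30) + 154)*(-53) = ((-7 - 30) + 154)*(-53) = (-37 + 154)*(-53) = 117*(-53) = -6201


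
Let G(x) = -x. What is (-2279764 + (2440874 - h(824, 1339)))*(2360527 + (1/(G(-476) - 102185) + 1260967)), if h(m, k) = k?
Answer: 19616605265028965/33903 ≈ 5.7861e+11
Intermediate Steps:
(-2279764 + (2440874 - h(824, 1339)))*(2360527 + (1/(G(-476) - 102185) + 1260967)) = (-2279764 + (2440874 - 1*1339))*(2360527 + (1/(-1*(-476) - 102185) + 1260967)) = (-2279764 + (2440874 - 1339))*(2360527 + (1/(476 - 102185) + 1260967)) = (-2279764 + 2439535)*(2360527 + (1/(-101709) + 1260967)) = 159771*(2360527 + (-1/101709 + 1260967)) = 159771*(2360527 + 128251692602/101709) = 159771*(368338533245/101709) = 19616605265028965/33903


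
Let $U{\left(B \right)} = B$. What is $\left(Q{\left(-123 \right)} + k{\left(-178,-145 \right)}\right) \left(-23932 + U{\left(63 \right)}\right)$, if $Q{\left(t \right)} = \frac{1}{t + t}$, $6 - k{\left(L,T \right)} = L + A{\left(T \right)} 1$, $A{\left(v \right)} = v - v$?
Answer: $- \frac{1080382547}{246} \approx -4.3918 \cdot 10^{6}$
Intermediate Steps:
$A{\left(v \right)} = 0$
$k{\left(L,T \right)} = 6 - L$ ($k{\left(L,T \right)} = 6 - \left(L + 0 \cdot 1\right) = 6 - \left(L + 0\right) = 6 - L$)
$Q{\left(t \right)} = \frac{1}{2 t}$
$\left(Q{\left(-123 \right)} + k{\left(-178,-145 \right)}\right) \left(-23932 + U{\left(63 \right)}\right) = \left(\frac{1}{2 \left(-123\right)} + \left(6 - -178\right)\right) \left(-23932 + 63\right) = \left(\frac{1}{2} \left(- \frac{1}{123}\right) + \left(6 + 178\right)\right) \left(-23869\right) = \left(- \frac{1}{246} + 184\right) \left(-23869\right) = \frac{45263}{246} \left(-23869\right) = - \frac{1080382547}{246}$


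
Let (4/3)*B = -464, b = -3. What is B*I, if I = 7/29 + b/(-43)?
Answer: -4656/43 ≈ -108.28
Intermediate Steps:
B = -348 (B = (¾)*(-464) = -348)
I = 388/1247 (I = 7/29 - 3/(-43) = 7*(1/29) - 3*(-1/43) = 7/29 + 3/43 = 388/1247 ≈ 0.31115)
B*I = -348*388/1247 = -4656/43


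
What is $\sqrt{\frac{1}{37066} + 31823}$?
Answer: $\frac{\sqrt{43721249190054}}{37066} \approx 178.39$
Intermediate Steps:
$\sqrt{\frac{1}{37066} + 31823} = \sqrt{\frac{1179551319}{37066}} = \frac{\sqrt{43721249190054}}{37066}$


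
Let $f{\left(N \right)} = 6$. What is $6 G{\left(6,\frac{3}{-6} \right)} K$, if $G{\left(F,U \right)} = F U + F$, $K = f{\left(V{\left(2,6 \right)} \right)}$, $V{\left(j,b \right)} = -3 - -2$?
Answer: $108$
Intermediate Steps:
$V{\left(j,b \right)} = -1$ ($V{\left(j,b \right)} = -3 + 2 = -1$)
$K = 6$
$G{\left(F,U \right)} = F + F U$
$6 G{\left(6,\frac{3}{-6} \right)} K = 6 \cdot 6 \left(1 + \frac{3}{-6}\right) 6 = 6 \cdot 6 \left(1 + 3 \left(- \frac{1}{6}\right)\right) 6 = 6 \cdot 6 \left(1 - \frac{1}{2}\right) 6 = 6 \cdot 6 \cdot \frac{1}{2} \cdot 6 = 6 \cdot 3 \cdot 6 = 18 \cdot 6 = 108$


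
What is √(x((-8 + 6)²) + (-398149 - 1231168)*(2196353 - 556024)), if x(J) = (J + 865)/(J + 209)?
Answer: 2*I*√30313477978608255/213 ≈ 1.6348e+6*I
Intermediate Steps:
x(J) = (865 + J)/(209 + J)
√(x((-8 + 6)²) + (-398149 - 1231168)*(2196353 - 556024)) = √((865 + (-8 + 6)²)/(209 + (-8 + 6)²) + (-398149 - 1231168)*(2196353 - 556024)) = √((865 + (-2)²)/(209 + (-2)²) - 1629317*1640329) = √((865 + 4)/(209 + 4) - 2672615925293) = √(869/213 - 2672615925293) = √(-569267192086540/213) = 2*I*√30313477978608255/213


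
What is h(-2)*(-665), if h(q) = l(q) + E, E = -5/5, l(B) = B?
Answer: 1995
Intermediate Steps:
E = -1 (E = -5*⅕ = -1)
h(q) = -1 + q (h(q) = q - 1 = -1 + q)
h(-2)*(-665) = (-1 - 2)*(-665) = -3*(-665) = 1995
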